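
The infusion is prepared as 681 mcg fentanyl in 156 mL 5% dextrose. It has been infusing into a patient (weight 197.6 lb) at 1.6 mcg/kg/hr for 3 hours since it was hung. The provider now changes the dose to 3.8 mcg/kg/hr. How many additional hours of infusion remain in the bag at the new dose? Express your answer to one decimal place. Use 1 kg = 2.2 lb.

0.7 hours

Initial rate:
Weight = 197.6 lb ÷ 2.2 lb/kg = 89.81818 kg
Dose = 1.6 mcg/kg/hr × 89.81818 kg = 143.7091 mcg/hr
Concentration = 681 mcg ÷ 156 mL = 4.365385 mcg/mL
Rate = 143.7091 mcg/hr ÷ 4.365385 mcg/mL = 32.92014 mL/hr
Volume infused so far = 32.92014 mL/hr × 3 hr = 98.76043 mL
Volume remaining = 156 − 98.76043 = 57.23957 mL
New rate:
Dose = 3.8 mcg/kg/hr × 89.81818 kg = 341.3091 mcg/hr
Rate = 341.3091 mcg/hr ÷ 4.365385 mcg/mL = 78.18534 mL/hr
Time remaining = 57.23957 mL ÷ 78.18534 mL/hr = 0.732101 hr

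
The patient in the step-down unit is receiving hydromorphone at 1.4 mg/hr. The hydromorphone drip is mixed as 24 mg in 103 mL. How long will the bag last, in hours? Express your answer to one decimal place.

17.1 hours

Concentration = 24 mg ÷ 103 mL = 0.2330097 mg/mL
Rate = 1.4 mg/hr ÷ 0.2330097 mg/mL = 6.008333 mL/hr
Duration = 103 mL ÷ 6.008333 mL/hr = 17.14286 hr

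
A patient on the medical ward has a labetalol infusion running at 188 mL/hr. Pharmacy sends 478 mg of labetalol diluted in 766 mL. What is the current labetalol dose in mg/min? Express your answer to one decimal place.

Concentration = 478 mg ÷ 766 mL = 0.6240209 mg/mL
Drug rate = 188 mL/hr × 0.6240209 mg/mL = 117.3159 mg/hr
117.3159 mg/hr ÷ 60 min/hr = 1.955265 mg/min

2.0 mg/min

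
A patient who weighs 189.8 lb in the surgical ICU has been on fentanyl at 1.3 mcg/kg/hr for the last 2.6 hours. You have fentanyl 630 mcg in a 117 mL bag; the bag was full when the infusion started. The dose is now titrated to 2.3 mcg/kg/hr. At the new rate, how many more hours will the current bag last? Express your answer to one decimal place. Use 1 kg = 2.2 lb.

1.7 hours

Initial rate:
Weight = 189.8 lb ÷ 2.2 lb/kg = 86.27273 kg
Dose = 1.3 mcg/kg/hr × 86.27273 kg = 112.1545 mcg/hr
Concentration = 630 mcg ÷ 117 mL = 5.384615 mcg/mL
Rate = 112.1545 mcg/hr ÷ 5.384615 mcg/mL = 20.8287 mL/hr
Volume infused so far = 20.8287 mL/hr × 2.6 hr = 54.15462 mL
Volume remaining = 117 − 54.15462 = 62.84538 mL
New rate:
Dose = 2.3 mcg/kg/hr × 86.27273 kg = 198.4273 mcg/hr
Rate = 198.4273 mcg/hr ÷ 5.384615 mcg/mL = 36.85078 mL/hr
Time remaining = 62.84538 mL ÷ 36.85078 mL/hr = 1.705402 hr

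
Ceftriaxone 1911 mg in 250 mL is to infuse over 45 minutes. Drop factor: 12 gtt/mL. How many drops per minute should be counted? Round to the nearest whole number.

250 mL ÷ (45 min) = 5.555556 mL/min
5.555556 mL/min × 12 gtt/mL = 66.66667 gtt/min

67 gtt/min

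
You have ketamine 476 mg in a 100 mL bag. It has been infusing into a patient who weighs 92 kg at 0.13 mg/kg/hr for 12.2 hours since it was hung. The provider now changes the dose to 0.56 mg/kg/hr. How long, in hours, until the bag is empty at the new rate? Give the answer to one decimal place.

6.4 hours

Initial rate:
Dose = 0.13 mg/kg/hr × 92 kg = 11.96 mg/hr
Concentration = 476 mg ÷ 100 mL = 4.76 mg/mL
Rate = 11.96 mg/hr ÷ 4.76 mg/mL = 2.512605 mL/hr
Volume infused so far = 2.512605 mL/hr × 12.2 hr = 30.65378 mL
Volume remaining = 100 − 30.65378 = 69.34622 mL
New rate:
Dose = 0.56 mg/kg/hr × 92 kg = 51.52 mg/hr
Rate = 51.52 mg/hr ÷ 4.76 mg/mL = 10.82353 mL/hr
Time remaining = 69.34622 mL ÷ 10.82353 mL/hr = 6.406988 hr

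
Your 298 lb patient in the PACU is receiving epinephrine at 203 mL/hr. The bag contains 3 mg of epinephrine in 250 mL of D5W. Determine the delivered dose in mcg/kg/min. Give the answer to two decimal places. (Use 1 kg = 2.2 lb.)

Weight = 298 lb ÷ 2.2 lb/kg = 135.4545 kg
Concentration = 3 mg ÷ 250 mL = 0.012 mg/mL = 12 mcg/mL
Drug rate = 203 mL/hr × 12 mcg/mL = 2436 mcg/hr
2436 mcg/hr ÷ 60 min/hr = 40.6 mcg/min
40.6 mcg/min ÷ 135.4545 kg = 0.2997315 mcg/kg/min

0.30 mcg/kg/min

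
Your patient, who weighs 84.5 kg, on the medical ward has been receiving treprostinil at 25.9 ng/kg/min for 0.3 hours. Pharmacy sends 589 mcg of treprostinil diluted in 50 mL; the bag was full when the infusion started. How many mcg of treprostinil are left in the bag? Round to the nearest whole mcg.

550 mcg

Dose = 25.9 ng/kg/min × 84.5 kg = 2188.55 ng/min
2188.55 ng/min × 60 min/hr = 131313 ng/hr
Concentration = 589 mcg ÷ 50 mL = 11.78 mcg/mL = 11780 ng/mL
Rate = 131313 ng/hr ÷ 11780 ng/mL = 11.14711 mL/hr
Volume infused = 11.14711 mL/hr × 0.3 hr = 3.344134 mL
Volume remaining = 50 − 3.344134 = 46.65587 mL
Drug remaining = 46.65587 mL × 11780 ng/mL = 549606.1 ng = 549.6061 mcg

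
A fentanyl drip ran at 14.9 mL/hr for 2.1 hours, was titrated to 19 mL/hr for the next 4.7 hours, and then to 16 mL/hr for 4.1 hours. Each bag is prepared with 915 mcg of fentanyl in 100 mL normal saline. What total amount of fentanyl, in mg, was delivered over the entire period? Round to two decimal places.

1.70 mg

Concentration = 915 mcg ÷ 100 mL = 9.15 mcg/mL
Stage 1: 14.9 mL/hr × 2.1 hr = 31.29 mL → 31.29 mL × 9.15 mcg/mL = 286.3035 mcg
Stage 2: 19 mL/hr × 4.7 hr = 89.3 mL → 89.3 mL × 9.15 mcg/mL = 817.095 mcg
Stage 3: 16 mL/hr × 4.1 hr = 65.6 mL → 65.6 mL × 9.15 mcg/mL = 600.24 mcg
Total = 286.3035 + 817.095 + 600.24 = 1703.639 mcg = 1.703639 mg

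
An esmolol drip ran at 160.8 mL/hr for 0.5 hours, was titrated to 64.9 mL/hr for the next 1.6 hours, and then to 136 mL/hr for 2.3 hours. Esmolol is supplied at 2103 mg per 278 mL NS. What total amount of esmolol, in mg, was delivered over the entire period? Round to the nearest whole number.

3760 mg

Concentration = 2103 mg ÷ 278 mL = 7.564748 mg/mL
Stage 1: 160.8 mL/hr × 0.5 hr = 80.4 mL → 80.4 mL × 7.564748 mg/mL = 608.2058 mg
Stage 2: 64.9 mL/hr × 1.6 hr = 103.84 mL → 103.84 mL × 7.564748 mg/mL = 785.5235 mg
Stage 3: 136 mL/hr × 2.3 hr = 312.8 mL → 312.8 mL × 7.564748 mg/mL = 2366.253 mg
Total = 608.2058 + 785.5235 + 2366.253 = 3759.982 mg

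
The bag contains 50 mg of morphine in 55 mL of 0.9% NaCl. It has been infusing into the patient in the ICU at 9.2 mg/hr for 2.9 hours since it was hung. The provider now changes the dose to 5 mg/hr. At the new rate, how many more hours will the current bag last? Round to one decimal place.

Initial rate:
Concentration = 50 mg ÷ 55 mL = 0.9090909 mg/mL
Rate = 9.2 mg/hr ÷ 0.9090909 mg/mL = 10.12 mL/hr
Volume infused so far = 10.12 mL/hr × 2.9 hr = 29.348 mL
Volume remaining = 55 − 29.348 = 25.652 mL
New rate:
Rate = 5 mg/hr ÷ 0.9090909 mg/mL = 5.5 mL/hr
Time remaining = 25.652 mL ÷ 5.5 mL/hr = 4.664 hr

4.7 hours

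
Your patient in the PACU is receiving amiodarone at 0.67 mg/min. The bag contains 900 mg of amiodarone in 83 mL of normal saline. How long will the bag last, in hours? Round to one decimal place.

22.4 hours

0.67 mg/min × 60 min/hr = 40.2 mg/hr
Concentration = 900 mg ÷ 83 mL = 10.84337 mg/mL
Rate = 40.2 mg/hr ÷ 10.84337 mg/mL = 3.707333 mL/hr
Duration = 83 mL ÷ 3.707333 mL/hr = 22.38806 hr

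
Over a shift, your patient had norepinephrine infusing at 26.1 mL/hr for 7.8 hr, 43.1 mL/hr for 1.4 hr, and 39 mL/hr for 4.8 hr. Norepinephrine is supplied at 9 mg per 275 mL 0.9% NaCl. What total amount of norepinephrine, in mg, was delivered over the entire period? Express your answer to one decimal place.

Concentration = 9 mg ÷ 275 mL = 0.03272727 mg/mL
Stage 1: 26.1 mL/hr × 7.8 hr = 203.58 mL → 203.58 mL × 0.03272727 mg/mL = 6.662618 mg
Stage 2: 43.1 mL/hr × 1.4 hr = 60.34 mL → 60.34 mL × 0.03272727 mg/mL = 1.974764 mg
Stage 3: 39 mL/hr × 4.8 hr = 187.2 mL → 187.2 mL × 0.03272727 mg/mL = 6.126545 mg
Total = 6.662618 + 1.974764 + 6.126545 = 14.76393 mg

14.8 mg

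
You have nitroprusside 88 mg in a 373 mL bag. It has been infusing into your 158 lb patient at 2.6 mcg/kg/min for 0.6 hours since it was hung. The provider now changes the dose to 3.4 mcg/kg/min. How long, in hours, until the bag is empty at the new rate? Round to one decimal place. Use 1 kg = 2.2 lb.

Initial rate:
Weight = 158 lb ÷ 2.2 lb/kg = 71.81818 kg
Dose = 2.6 mcg/kg/min × 71.81818 kg = 186.7273 mcg/min
186.7273 mcg/min × 60 min/hr = 11203.64 mcg/hr
Concentration = 88 mg ÷ 373 mL = 0.2359249 mg/mL = 235.9249 mcg/mL
Rate = 11203.64 mcg/hr ÷ 235.9249 mcg/mL = 47.48814 mL/hr
Volume infused so far = 47.48814 mL/hr × 0.6 hr = 28.49288 mL
Volume remaining = 373 − 28.49288 = 344.5071 mL
New rate:
Dose = 3.4 mcg/kg/min × 71.81818 kg = 244.1818 mcg/min
244.1818 mcg/min × 60 min/hr = 14650.91 mcg/hr
Rate = 14650.91 mcg/hr ÷ 235.9249 mcg/mL = 62.09988 mL/hr
Time remaining = 344.5071 mL ÷ 62.09988 mL/hr = 5.54763 hr

5.5 hours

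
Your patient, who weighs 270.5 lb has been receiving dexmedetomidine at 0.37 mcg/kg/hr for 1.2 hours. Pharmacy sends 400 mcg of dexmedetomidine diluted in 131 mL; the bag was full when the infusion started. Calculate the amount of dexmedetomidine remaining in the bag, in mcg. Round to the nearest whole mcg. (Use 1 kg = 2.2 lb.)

Weight = 270.5 lb ÷ 2.2 lb/kg = 122.9545 kg
Dose = 0.37 mcg/kg/hr × 122.9545 kg = 45.49318 mcg/hr
Concentration = 400 mcg ÷ 131 mL = 3.053435 mcg/mL
Rate = 45.49318 mcg/hr ÷ 3.053435 mcg/mL = 14.89902 mL/hr
Volume infused = 14.89902 mL/hr × 1.2 hr = 17.87882 mL
Volume remaining = 131 − 17.87882 = 113.1212 mL
Drug remaining = 113.1212 mL × 3.053435 mcg/mL = 345.4082 mcg

345 mcg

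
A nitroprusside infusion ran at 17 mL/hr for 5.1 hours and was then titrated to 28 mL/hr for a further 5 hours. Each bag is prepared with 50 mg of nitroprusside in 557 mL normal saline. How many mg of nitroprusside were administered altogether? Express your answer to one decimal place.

Concentration = 50 mg ÷ 557 mL = 0.08976661 mg/mL
Stage 1: 17 mL/hr × 5.1 hr = 86.7 mL → 86.7 mL × 0.08976661 mg/mL = 7.782765 mg
Stage 2: 28 mL/hr × 5 hr = 140 mL → 140 mL × 0.08976661 mg/mL = 12.56732 mg
Total = 7.782765 + 12.56732 = 20.35009 mg

20.4 mg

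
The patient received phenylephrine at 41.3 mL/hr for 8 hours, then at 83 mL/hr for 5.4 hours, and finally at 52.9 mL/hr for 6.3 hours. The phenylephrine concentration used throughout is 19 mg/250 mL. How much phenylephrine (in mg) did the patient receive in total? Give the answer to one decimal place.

Concentration = 19 mg ÷ 250 mL = 0.076 mg/mL
Stage 1: 41.3 mL/hr × 8 hr = 330.4 mL → 330.4 mL × 0.076 mg/mL = 25.1104 mg
Stage 2: 83 mL/hr × 5.4 hr = 448.2 mL → 448.2 mL × 0.076 mg/mL = 34.0632 mg
Stage 3: 52.9 mL/hr × 6.3 hr = 333.27 mL → 333.27 mL × 0.076 mg/mL = 25.32852 mg
Total = 25.1104 + 34.0632 + 25.32852 = 84.50212 mg

84.5 mg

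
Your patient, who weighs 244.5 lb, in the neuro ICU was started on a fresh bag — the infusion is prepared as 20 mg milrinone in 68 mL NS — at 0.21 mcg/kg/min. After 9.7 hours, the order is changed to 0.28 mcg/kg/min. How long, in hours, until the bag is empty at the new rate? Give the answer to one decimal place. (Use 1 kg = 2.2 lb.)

3.4 hours

Initial rate:
Weight = 244.5 lb ÷ 2.2 lb/kg = 111.1364 kg
Dose = 0.21 mcg/kg/min × 111.1364 kg = 23.33864 mcg/min
23.33864 mcg/min × 60 min/hr = 1400.318 mcg/hr
Concentration = 20 mg ÷ 68 mL = 0.2941176 mg/mL = 294.1176 mcg/mL
Rate = 1400.318 mcg/hr ÷ 294.1176 mcg/mL = 4.761082 mL/hr
Volume infused so far = 4.761082 mL/hr × 9.7 hr = 46.18249 mL
Volume remaining = 68 − 46.18249 = 21.81751 mL
New rate:
Dose = 0.28 mcg/kg/min × 111.1364 kg = 31.11818 mcg/min
31.11818 mcg/min × 60 min/hr = 1867.091 mcg/hr
Rate = 1867.091 mcg/hr ÷ 294.1176 mcg/mL = 6.348109 mL/hr
Time remaining = 21.81751 mL ÷ 6.348109 mL/hr = 3.436851 hr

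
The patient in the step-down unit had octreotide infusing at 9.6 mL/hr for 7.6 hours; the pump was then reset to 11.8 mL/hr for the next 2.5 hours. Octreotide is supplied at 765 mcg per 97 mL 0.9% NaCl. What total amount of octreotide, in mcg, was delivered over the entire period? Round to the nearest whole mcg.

Concentration = 765 mcg ÷ 97 mL = 7.886598 mcg/mL
Stage 1: 9.6 mL/hr × 7.6 hr = 72.96 mL → 72.96 mL × 7.886598 mcg/mL = 575.4062 mcg
Stage 2: 11.8 mL/hr × 2.5 hr = 29.5 mL → 29.5 mL × 7.886598 mcg/mL = 232.6546 mcg
Total = 575.4062 + 232.6546 = 808.0608 mcg

808 mcg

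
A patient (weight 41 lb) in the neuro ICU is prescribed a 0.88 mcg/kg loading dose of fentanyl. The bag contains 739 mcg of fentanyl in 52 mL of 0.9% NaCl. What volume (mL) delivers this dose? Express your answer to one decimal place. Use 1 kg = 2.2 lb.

1.2 mL

Weight = 41 lb ÷ 2.2 lb/kg = 18.63636 kg
Dose = 0.88 mcg/kg × 18.63636 kg = 16.4 mcg
Concentration = 739 mcg ÷ 52 mL = 14.21154 mcg/mL
Volume = 16.4 mcg ÷ 14.21154 mcg/mL = 1.153992 mL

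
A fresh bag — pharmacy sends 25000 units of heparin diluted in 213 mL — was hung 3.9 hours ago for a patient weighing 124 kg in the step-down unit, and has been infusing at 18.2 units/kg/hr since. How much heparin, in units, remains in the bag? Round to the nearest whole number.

Dose = 18.2 units/kg/hr × 124 kg = 2256.8 units/hr
Concentration = 25000 units ÷ 213 mL = 117.3709 units/mL
Rate = 2256.8 units/hr ÷ 117.3709 units/mL = 19.22794 mL/hr
Volume infused = 19.22794 mL/hr × 3.9 hr = 74.98895 mL
Volume remaining = 213 − 74.98895 = 138.011 mL
Drug remaining = 138.011 mL × 117.3709 units/mL = 16198.48 units

16198 units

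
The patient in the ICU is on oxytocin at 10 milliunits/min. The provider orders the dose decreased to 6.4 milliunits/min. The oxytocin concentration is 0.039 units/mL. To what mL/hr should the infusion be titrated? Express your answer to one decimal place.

9.8 mL/hr

6.4 milliunits/min × 60 min/hr = 384 milliunits/hr
Concentration = 0.039 units/mL = 39 milliunits/mL
Rate = 384 milliunits/hr ÷ 39 milliunits/mL = 9.846154 mL/hr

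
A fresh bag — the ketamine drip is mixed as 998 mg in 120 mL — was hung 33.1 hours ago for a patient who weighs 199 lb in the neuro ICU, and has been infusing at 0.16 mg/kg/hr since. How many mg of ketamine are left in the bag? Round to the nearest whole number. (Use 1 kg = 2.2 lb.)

Weight = 199 lb ÷ 2.2 lb/kg = 90.45455 kg
Dose = 0.16 mg/kg/hr × 90.45455 kg = 14.47273 mg/hr
Concentration = 998 mg ÷ 120 mL = 8.316667 mg/mL
Rate = 14.47273 mg/hr ÷ 8.316667 mg/mL = 1.740208 mL/hr
Volume infused = 1.740208 mL/hr × 33.1 hr = 57.60087 mL
Volume remaining = 120 − 57.60087 = 62.39913 mL
Drug remaining = 62.39913 mL × 8.316667 mg/mL = 518.9527 mg

519 mg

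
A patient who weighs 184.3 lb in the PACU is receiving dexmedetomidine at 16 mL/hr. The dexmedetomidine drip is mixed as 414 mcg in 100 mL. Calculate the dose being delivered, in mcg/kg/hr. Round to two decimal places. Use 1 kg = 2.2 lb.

Weight = 184.3 lb ÷ 2.2 lb/kg = 83.77273 kg
Concentration = 414 mcg ÷ 100 mL = 4.14 mcg/mL
Drug rate = 16 mL/hr × 4.14 mcg/mL = 66.24 mcg/hr
66.24 mcg/hr ÷ 83.77273 kg = 0.7907108 mcg/kg/hr

0.79 mcg/kg/hr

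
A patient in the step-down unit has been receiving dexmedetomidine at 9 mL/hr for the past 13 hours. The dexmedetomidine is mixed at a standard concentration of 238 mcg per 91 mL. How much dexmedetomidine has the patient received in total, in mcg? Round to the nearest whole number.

Concentration = 238 mcg ÷ 91 mL = 2.615385 mcg/mL
Drug rate = 9 mL/hr × 2.615385 mcg/mL = 23.53846 mcg/hr
Total = 23.53846 mcg/hr × 13 hr = 306 mcg

306 mcg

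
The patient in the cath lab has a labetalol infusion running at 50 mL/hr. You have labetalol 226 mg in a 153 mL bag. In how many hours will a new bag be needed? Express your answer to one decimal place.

Duration = 153 mL ÷ 50 mL/hr = 3.06 hr

3.1 hours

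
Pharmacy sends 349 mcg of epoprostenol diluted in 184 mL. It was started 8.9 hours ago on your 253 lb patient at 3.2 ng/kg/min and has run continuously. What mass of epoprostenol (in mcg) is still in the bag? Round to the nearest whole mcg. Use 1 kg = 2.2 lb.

152 mcg

Weight = 253 lb ÷ 2.2 lb/kg = 115 kg
Dose = 3.2 ng/kg/min × 115 kg = 368 ng/min
368 ng/min × 60 min/hr = 22080 ng/hr
Concentration = 349 mcg ÷ 184 mL = 1.896739 mcg/mL = 1896.739 ng/mL
Rate = 22080 ng/hr ÷ 1896.739 ng/mL = 11.64103 mL/hr
Volume infused = 11.64103 mL/hr × 8.9 hr = 103.6052 mL
Volume remaining = 184 − 103.6052 = 80.39482 mL
Drug remaining = 80.39482 mL × 1896.739 ng/mL = 152488 ng = 152.488 mcg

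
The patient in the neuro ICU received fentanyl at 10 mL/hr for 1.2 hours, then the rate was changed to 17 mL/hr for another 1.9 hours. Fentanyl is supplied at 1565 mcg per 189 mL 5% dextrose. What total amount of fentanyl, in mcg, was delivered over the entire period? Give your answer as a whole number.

Concentration = 1565 mcg ÷ 189 mL = 8.280423 mcg/mL
Stage 1: 10 mL/hr × 1.2 hr = 12 mL → 12 mL × 8.280423 mcg/mL = 99.36508 mcg
Stage 2: 17 mL/hr × 1.9 hr = 32.3 mL → 32.3 mL × 8.280423 mcg/mL = 267.4577 mcg
Total = 99.36508 + 267.4577 = 366.8228 mcg

367 mcg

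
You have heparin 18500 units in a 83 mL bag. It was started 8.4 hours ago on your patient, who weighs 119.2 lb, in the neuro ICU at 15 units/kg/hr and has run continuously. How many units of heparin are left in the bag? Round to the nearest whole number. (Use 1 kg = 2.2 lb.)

Weight = 119.2 lb ÷ 2.2 lb/kg = 54.18182 kg
Dose = 15 units/kg/hr × 54.18182 kg = 812.7273 units/hr
Concentration = 18500 units ÷ 83 mL = 222.8916 units/mL
Rate = 812.7273 units/hr ÷ 222.8916 units/mL = 3.64629 mL/hr
Volume infused = 3.64629 mL/hr × 8.4 hr = 30.62884 mL
Volume remaining = 83 − 30.62884 = 52.37116 mL
Drug remaining = 52.37116 mL × 222.8916 units/mL = 11673.09 units

11673 units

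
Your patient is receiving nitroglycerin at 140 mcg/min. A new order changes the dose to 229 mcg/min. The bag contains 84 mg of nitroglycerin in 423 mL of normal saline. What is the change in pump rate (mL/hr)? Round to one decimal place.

At the current dose:
140 mcg/min × 60 min/hr = 8400 mcg/hr
Concentration = 84 mg ÷ 423 mL = 0.1985816 mg/mL = 198.5816 mcg/mL
Rate = 8400 mcg/hr ÷ 198.5816 mcg/mL = 42.3 mL/hr
At the new dose:
229 mcg/min × 60 min/hr = 13740 mcg/hr
Rate = 13740 mcg/hr ÷ 198.5816 mcg/mL = 69.19071 mL/hr
Change = 69.19071 − 42.3 = 26.89071 mL/hr → 26.89071 mL/hr increase

26.9 mL/hr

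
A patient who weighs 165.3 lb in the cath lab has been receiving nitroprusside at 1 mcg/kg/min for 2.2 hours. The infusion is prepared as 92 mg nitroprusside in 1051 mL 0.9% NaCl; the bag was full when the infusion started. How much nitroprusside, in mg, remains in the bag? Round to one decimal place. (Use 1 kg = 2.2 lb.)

82.1 mg

Weight = 165.3 lb ÷ 2.2 lb/kg = 75.13636 kg
Dose = 1 mcg/kg/min × 75.13636 kg = 75.13636 mcg/min
75.13636 mcg/min × 60 min/hr = 4508.182 mcg/hr
Concentration = 92 mg ÷ 1051 mL = 0.08753568 mg/mL = 87.53568 mcg/mL
Rate = 4508.182 mcg/hr ÷ 87.53568 mcg/mL = 51.50108 mL/hr
Volume infused = 51.50108 mL/hr × 2.2 hr = 113.3024 mL
Volume remaining = 1051 − 113.3024 = 937.6976 mL
Drug remaining = 937.6976 mL × 87.53568 mcg/mL = 82082 mcg = 82.082 mg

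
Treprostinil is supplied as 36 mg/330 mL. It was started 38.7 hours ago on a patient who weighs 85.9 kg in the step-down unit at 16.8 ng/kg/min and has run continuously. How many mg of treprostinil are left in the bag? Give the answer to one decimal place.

32.6 mg

Dose = 16.8 ng/kg/min × 85.9 kg = 1443.12 ng/min
1443.12 ng/min × 60 min/hr = 86587.2 ng/hr
Concentration = 36 mg ÷ 330 mL = 0.1090909 mg/mL = 109090.9 ng/mL
Rate = 86587.2 ng/hr ÷ 109090.9 ng/mL = 0.793716 mL/hr
Volume infused = 0.793716 mL/hr × 38.7 hr = 30.71681 mL
Volume remaining = 330 − 30.71681 = 299.2832 mL
Drug remaining = 299.2832 mL × 109090.9 ng/mL = 32649075 ng = 32.64908 mg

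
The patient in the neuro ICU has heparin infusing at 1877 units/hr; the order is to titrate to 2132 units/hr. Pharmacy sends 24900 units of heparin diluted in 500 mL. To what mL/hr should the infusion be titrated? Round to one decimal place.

Concentration = 24900 units ÷ 500 mL = 49.8 units/mL
Rate = 2132 units/hr ÷ 49.8 units/mL = 42.81124 mL/hr

42.8 mL/hr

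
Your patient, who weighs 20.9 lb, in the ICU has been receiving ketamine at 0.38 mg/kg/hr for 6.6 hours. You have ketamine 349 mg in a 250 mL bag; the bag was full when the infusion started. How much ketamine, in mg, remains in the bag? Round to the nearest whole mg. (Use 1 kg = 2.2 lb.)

Weight = 20.9 lb ÷ 2.2 lb/kg = 9.5 kg
Dose = 0.38 mg/kg/hr × 9.5 kg = 3.61 mg/hr
Concentration = 349 mg ÷ 250 mL = 1.396 mg/mL
Rate = 3.61 mg/hr ÷ 1.396 mg/mL = 2.58596 mL/hr
Volume infused = 2.58596 mL/hr × 6.6 hr = 17.06734 mL
Volume remaining = 250 − 17.06734 = 232.9327 mL
Drug remaining = 232.9327 mL × 1.396 mg/mL = 325.174 mg

325 mg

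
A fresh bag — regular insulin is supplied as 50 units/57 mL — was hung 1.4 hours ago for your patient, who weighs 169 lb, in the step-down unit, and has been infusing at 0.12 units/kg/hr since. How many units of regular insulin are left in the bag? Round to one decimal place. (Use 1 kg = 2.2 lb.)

Weight = 169 lb ÷ 2.2 lb/kg = 76.81818 kg
Dose = 0.12 units/kg/hr × 76.81818 kg = 9.218182 units/hr
Concentration = 50 units ÷ 57 mL = 0.877193 units/mL
Rate = 9.218182 units/hr ÷ 0.877193 units/mL = 10.50873 mL/hr
Volume infused = 10.50873 mL/hr × 1.4 hr = 14.71222 mL
Volume remaining = 57 − 14.71222 = 42.28778 mL
Drug remaining = 42.28778 mL × 0.877193 units/mL = 37.09455 units

37.1 units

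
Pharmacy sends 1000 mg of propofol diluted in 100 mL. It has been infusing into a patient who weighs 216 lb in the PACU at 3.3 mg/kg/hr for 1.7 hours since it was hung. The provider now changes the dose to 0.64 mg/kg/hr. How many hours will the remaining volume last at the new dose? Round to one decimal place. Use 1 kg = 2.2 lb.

7.1 hours

Initial rate:
Weight = 216 lb ÷ 2.2 lb/kg = 98.18182 kg
Dose = 3.3 mg/kg/hr × 98.18182 kg = 324 mg/hr
Concentration = 1000 mg ÷ 100 mL = 10 mg/mL
Rate = 324 mg/hr ÷ 10 mg/mL = 32.4 mL/hr
Volume infused so far = 32.4 mL/hr × 1.7 hr = 55.08 mL
Volume remaining = 100 − 55.08 = 44.92 mL
New rate:
Dose = 0.64 mg/kg/hr × 98.18182 kg = 62.83636 mg/hr
Rate = 62.83636 mg/hr ÷ 10 mg/mL = 6.283636 mL/hr
Time remaining = 44.92 mL ÷ 6.283636 mL/hr = 7.148727 hr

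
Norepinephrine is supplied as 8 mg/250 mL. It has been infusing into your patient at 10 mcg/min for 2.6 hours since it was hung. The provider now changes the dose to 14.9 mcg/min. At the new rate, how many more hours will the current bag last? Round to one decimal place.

7.2 hours

Initial rate:
10 mcg/min × 60 min/hr = 600 mcg/hr
Concentration = 8 mg ÷ 250 mL = 0.032 mg/mL = 32 mcg/mL
Rate = 600 mcg/hr ÷ 32 mcg/mL = 18.75 mL/hr
Volume infused so far = 18.75 mL/hr × 2.6 hr = 48.75 mL
Volume remaining = 250 − 48.75 = 201.25 mL
New rate:
14.9 mcg/min × 60 min/hr = 894 mcg/hr
Rate = 894 mcg/hr ÷ 32 mcg/mL = 27.9375 mL/hr
Time remaining = 201.25 mL ÷ 27.9375 mL/hr = 7.203579 hr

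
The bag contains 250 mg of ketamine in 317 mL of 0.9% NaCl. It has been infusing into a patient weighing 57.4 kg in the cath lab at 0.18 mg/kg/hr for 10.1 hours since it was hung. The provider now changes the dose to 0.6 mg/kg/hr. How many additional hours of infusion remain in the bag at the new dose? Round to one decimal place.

Initial rate:
Dose = 0.18 mg/kg/hr × 57.4 kg = 10.332 mg/hr
Concentration = 250 mg ÷ 317 mL = 0.7886435 mg/mL
Rate = 10.332 mg/hr ÷ 0.7886435 mg/mL = 13.10098 mL/hr
Volume infused so far = 13.10098 mL/hr × 10.1 hr = 132.3199 mL
Volume remaining = 317 − 132.3199 = 184.6801 mL
New rate:
Dose = 0.6 mg/kg/hr × 57.4 kg = 34.44 mg/hr
Rate = 34.44 mg/hr ÷ 0.7886435 mg/mL = 43.66992 mL/hr
Time remaining = 184.6801 mL ÷ 43.66992 mL/hr = 4.229001 hr

4.2 hours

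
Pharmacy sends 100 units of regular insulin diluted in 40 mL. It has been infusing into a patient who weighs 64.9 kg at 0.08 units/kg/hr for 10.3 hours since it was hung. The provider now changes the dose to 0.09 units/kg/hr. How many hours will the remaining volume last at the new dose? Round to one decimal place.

8.0 hours

Initial rate:
Dose = 0.08 units/kg/hr × 64.9 kg = 5.192 units/hr
Concentration = 100 units ÷ 40 mL = 2.5 units/mL
Rate = 5.192 units/hr ÷ 2.5 units/mL = 2.0768 mL/hr
Volume infused so far = 2.0768 mL/hr × 10.3 hr = 21.39104 mL
Volume remaining = 40 − 21.39104 = 18.60896 mL
New rate:
Dose = 0.09 units/kg/hr × 64.9 kg = 5.841 units/hr
Rate = 5.841 units/hr ÷ 2.5 units/mL = 2.3364 mL/hr
Time remaining = 18.60896 mL ÷ 2.3364 mL/hr = 7.964801 hr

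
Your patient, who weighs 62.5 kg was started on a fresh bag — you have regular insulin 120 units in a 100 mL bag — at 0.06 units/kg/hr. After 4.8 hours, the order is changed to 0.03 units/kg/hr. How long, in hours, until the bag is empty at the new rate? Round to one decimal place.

54.4 hours

Initial rate:
Dose = 0.06 units/kg/hr × 62.5 kg = 3.75 units/hr
Concentration = 120 units ÷ 100 mL = 1.2 units/mL
Rate = 3.75 units/hr ÷ 1.2 units/mL = 3.125 mL/hr
Volume infused so far = 3.125 mL/hr × 4.8 hr = 15 mL
Volume remaining = 100 − 15 = 85 mL
New rate:
Dose = 0.03 units/kg/hr × 62.5 kg = 1.875 units/hr
Rate = 1.875 units/hr ÷ 1.2 units/mL = 1.5625 mL/hr
Time remaining = 85 mL ÷ 1.5625 mL/hr = 54.4 hr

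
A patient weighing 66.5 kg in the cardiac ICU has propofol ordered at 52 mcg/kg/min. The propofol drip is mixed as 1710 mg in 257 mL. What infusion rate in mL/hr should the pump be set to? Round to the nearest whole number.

31 mL/hr

Dose = 52 mcg/kg/min × 66.5 kg = 3458 mcg/min
3458 mcg/min × 60 min/hr = 207480 mcg/hr
Concentration = 1710 mg ÷ 257 mL = 6.653696 mg/mL = 6653.696 mcg/mL
Rate = 207480 mcg/hr ÷ 6653.696 mcg/mL = 31.18267 mL/hr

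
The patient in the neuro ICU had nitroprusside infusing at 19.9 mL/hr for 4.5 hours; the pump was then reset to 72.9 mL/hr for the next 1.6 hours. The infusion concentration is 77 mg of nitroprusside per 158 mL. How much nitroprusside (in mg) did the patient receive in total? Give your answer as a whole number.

Concentration = 77 mg ÷ 158 mL = 0.4873418 mg/mL
Stage 1: 19.9 mL/hr × 4.5 hr = 89.55 mL → 89.55 mL × 0.4873418 mg/mL = 43.64146 mg
Stage 2: 72.9 mL/hr × 1.6 hr = 116.64 mL → 116.64 mL × 0.4873418 mg/mL = 56.84354 mg
Total = 43.64146 + 56.84354 = 100.485 mg

100 mg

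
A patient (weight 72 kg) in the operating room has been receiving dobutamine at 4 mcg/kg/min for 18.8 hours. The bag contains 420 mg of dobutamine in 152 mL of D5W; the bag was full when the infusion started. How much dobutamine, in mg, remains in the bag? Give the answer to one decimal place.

Dose = 4 mcg/kg/min × 72 kg = 288 mcg/min
288 mcg/min × 60 min/hr = 17280 mcg/hr
Concentration = 420 mg ÷ 152 mL = 2.763158 mg/mL = 2763.158 mcg/mL
Rate = 17280 mcg/hr ÷ 2763.158 mcg/mL = 6.253714 mL/hr
Volume infused = 6.253714 mL/hr × 18.8 hr = 117.5698 mL
Volume remaining = 152 − 117.5698 = 34.43017 mL
Drug remaining = 34.43017 mL × 2763.158 mcg/mL = 95136 mcg = 95.136 mg

95.1 mg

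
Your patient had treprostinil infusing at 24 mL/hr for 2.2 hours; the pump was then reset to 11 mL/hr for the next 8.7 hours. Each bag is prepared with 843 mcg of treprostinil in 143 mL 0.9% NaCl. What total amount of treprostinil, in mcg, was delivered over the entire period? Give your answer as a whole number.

875 mcg

Concentration = 843 mcg ÷ 143 mL = 5.895105 mcg/mL
Stage 1: 24 mL/hr × 2.2 hr = 52.8 mL → 52.8 mL × 5.895105 mcg/mL = 311.2615 mcg
Stage 2: 11 mL/hr × 8.7 hr = 95.7 mL → 95.7 mL × 5.895105 mcg/mL = 564.1615 mcg
Total = 311.2615 + 564.1615 = 875.4231 mcg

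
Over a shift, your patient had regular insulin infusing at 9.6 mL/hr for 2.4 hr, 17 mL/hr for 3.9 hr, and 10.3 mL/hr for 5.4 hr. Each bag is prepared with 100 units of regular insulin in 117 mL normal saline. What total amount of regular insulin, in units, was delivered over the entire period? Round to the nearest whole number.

Concentration = 100 units ÷ 117 mL = 0.8547009 units/mL
Stage 1: 9.6 mL/hr × 2.4 hr = 23.04 mL → 23.04 mL × 0.8547009 units/mL = 19.69231 units
Stage 2: 17 mL/hr × 3.9 hr = 66.3 mL → 66.3 mL × 0.8547009 units/mL = 56.66667 units
Stage 3: 10.3 mL/hr × 5.4 hr = 55.62 mL → 55.62 mL × 0.8547009 units/mL = 47.53846 units
Total = 19.69231 + 56.66667 + 47.53846 = 123.8974 units

124 units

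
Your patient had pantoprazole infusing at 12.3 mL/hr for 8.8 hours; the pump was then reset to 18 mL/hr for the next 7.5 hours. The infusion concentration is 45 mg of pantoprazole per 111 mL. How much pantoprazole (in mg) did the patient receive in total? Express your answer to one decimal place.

Concentration = 45 mg ÷ 111 mL = 0.4054054 mg/mL
Stage 1: 12.3 mL/hr × 8.8 hr = 108.24 mL → 108.24 mL × 0.4054054 mg/mL = 43.88108 mg
Stage 2: 18 mL/hr × 7.5 hr = 135 mL → 135 mL × 0.4054054 mg/mL = 54.72973 mg
Total = 43.88108 + 54.72973 = 98.61081 mg

98.6 mg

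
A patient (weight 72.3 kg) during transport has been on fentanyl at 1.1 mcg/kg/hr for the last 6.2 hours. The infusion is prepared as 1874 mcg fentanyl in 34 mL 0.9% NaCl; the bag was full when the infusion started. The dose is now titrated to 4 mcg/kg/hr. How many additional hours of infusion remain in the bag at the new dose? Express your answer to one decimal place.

Initial rate:
Dose = 1.1 mcg/kg/hr × 72.3 kg = 79.53 mcg/hr
Concentration = 1874 mcg ÷ 34 mL = 55.11765 mcg/mL
Rate = 79.53 mcg/hr ÷ 55.11765 mcg/mL = 1.442914 mL/hr
Volume infused so far = 1.442914 mL/hr × 6.2 hr = 8.946064 mL
Volume remaining = 34 − 8.946064 = 25.05394 mL
New rate:
Dose = 4 mcg/kg/hr × 72.3 kg = 289.2 mcg/hr
Rate = 289.2 mcg/hr ÷ 55.11765 mcg/mL = 5.246958 mL/hr
Time remaining = 25.05394 mL ÷ 5.246958 mL/hr = 4.774945 hr

4.8 hours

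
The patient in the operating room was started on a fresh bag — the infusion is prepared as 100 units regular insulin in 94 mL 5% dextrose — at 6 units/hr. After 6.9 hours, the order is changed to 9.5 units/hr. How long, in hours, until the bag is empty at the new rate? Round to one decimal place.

Initial rate:
Concentration = 100 units ÷ 94 mL = 1.06383 units/mL
Rate = 6 units/hr ÷ 1.06383 units/mL = 5.64 mL/hr
Volume infused so far = 5.64 mL/hr × 6.9 hr = 38.916 mL
Volume remaining = 94 − 38.916 = 55.084 mL
New rate:
Rate = 9.5 units/hr ÷ 1.06383 units/mL = 8.93 mL/hr
Time remaining = 55.084 mL ÷ 8.93 mL/hr = 6.168421 hr

6.2 hours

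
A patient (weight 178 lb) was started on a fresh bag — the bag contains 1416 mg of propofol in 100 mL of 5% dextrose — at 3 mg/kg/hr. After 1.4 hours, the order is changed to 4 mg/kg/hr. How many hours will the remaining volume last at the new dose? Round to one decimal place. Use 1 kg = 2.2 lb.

Initial rate:
Weight = 178 lb ÷ 2.2 lb/kg = 80.90909 kg
Dose = 3 mg/kg/hr × 80.90909 kg = 242.7273 mg/hr
Concentration = 1416 mg ÷ 100 mL = 14.16 mg/mL
Rate = 242.7273 mg/hr ÷ 14.16 mg/mL = 17.14176 mL/hr
Volume infused so far = 17.14176 mL/hr × 1.4 hr = 23.99846 mL
Volume remaining = 100 − 23.99846 = 76.00154 mL
New rate:
Dose = 4 mg/kg/hr × 80.90909 kg = 323.6364 mg/hr
Rate = 323.6364 mg/hr ÷ 14.16 mg/mL = 22.85568 mL/hr
Time remaining = 76.00154 mL ÷ 22.85568 mL/hr = 3.325281 hr

3.3 hours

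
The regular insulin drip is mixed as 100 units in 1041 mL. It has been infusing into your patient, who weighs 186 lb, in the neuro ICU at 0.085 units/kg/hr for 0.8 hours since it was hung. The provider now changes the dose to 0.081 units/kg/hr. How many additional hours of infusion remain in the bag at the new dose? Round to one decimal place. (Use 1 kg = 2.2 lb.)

Initial rate:
Weight = 186 lb ÷ 2.2 lb/kg = 84.54545 kg
Dose = 0.085 units/kg/hr × 84.54545 kg = 7.186364 units/hr
Concentration = 100 units ÷ 1041 mL = 0.09606148 units/mL
Rate = 7.186364 units/hr ÷ 0.09606148 units/mL = 74.81005 mL/hr
Volume infused so far = 74.81005 mL/hr × 0.8 hr = 59.84804 mL
Volume remaining = 1041 − 59.84804 = 981.152 mL
New rate:
Dose = 0.081 units/kg/hr × 84.54545 kg = 6.848182 units/hr
Rate = 6.848182 units/hr ÷ 0.09606148 units/mL = 71.28957 mL/hr
Time remaining = 981.152 mL ÷ 71.28957 mL/hr = 13.76291 hr

13.8 hours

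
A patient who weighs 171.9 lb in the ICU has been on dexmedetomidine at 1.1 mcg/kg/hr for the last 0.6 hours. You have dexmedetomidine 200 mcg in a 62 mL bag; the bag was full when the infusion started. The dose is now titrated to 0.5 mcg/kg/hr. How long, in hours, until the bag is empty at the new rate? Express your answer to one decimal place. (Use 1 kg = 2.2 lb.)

Initial rate:
Weight = 171.9 lb ÷ 2.2 lb/kg = 78.13636 kg
Dose = 1.1 mcg/kg/hr × 78.13636 kg = 85.95 mcg/hr
Concentration = 200 mcg ÷ 62 mL = 3.225806 mcg/mL
Rate = 85.95 mcg/hr ÷ 3.225806 mcg/mL = 26.6445 mL/hr
Volume infused so far = 26.6445 mL/hr × 0.6 hr = 15.9867 mL
Volume remaining = 62 − 15.9867 = 46.0133 mL
New rate:
Dose = 0.5 mcg/kg/hr × 78.13636 kg = 39.06818 mcg/hr
Rate = 39.06818 mcg/hr ÷ 3.225806 mcg/mL = 12.11114 mL/hr
Time remaining = 46.0133 mL ÷ 12.11114 mL/hr = 3.799255 hr

3.8 hours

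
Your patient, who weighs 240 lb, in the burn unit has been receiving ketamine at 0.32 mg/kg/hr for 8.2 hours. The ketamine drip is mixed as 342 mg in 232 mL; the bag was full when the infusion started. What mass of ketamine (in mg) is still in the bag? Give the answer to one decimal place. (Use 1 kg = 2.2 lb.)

Weight = 240 lb ÷ 2.2 lb/kg = 109.0909 kg
Dose = 0.32 mg/kg/hr × 109.0909 kg = 34.90909 mg/hr
Concentration = 342 mg ÷ 232 mL = 1.474138 mg/mL
Rate = 34.90909 mg/hr ÷ 1.474138 mg/mL = 23.68102 mL/hr
Volume infused = 23.68102 mL/hr × 8.2 hr = 194.1844 mL
Volume remaining = 232 − 194.1844 = 37.81563 mL
Drug remaining = 37.81563 mL × 1.474138 mg/mL = 55.74545 mg

55.7 mg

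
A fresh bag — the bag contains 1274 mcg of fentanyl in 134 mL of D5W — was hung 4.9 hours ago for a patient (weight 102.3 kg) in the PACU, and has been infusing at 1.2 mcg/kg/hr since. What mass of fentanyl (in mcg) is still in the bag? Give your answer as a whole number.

672 mcg

Dose = 1.2 mcg/kg/hr × 102.3 kg = 122.76 mcg/hr
Concentration = 1274 mcg ÷ 134 mL = 9.507463 mcg/mL
Rate = 122.76 mcg/hr ÷ 9.507463 mcg/mL = 12.91196 mL/hr
Volume infused = 12.91196 mL/hr × 4.9 hr = 63.26862 mL
Volume remaining = 134 − 63.26862 = 70.73138 mL
Drug remaining = 70.73138 mL × 9.507463 mcg/mL = 672.476 mcg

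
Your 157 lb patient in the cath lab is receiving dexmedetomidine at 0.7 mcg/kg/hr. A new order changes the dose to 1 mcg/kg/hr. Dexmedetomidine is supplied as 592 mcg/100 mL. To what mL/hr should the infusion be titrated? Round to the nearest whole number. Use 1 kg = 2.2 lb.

12 mL/hr

Weight = 157 lb ÷ 2.2 lb/kg = 71.36364 kg
Dose = 1 mcg/kg/hr × 71.36364 kg = 71.36364 mcg/hr
Concentration = 592 mcg ÷ 100 mL = 5.92 mcg/mL
Rate = 71.36364 mcg/hr ÷ 5.92 mcg/mL = 12.05467 mL/hr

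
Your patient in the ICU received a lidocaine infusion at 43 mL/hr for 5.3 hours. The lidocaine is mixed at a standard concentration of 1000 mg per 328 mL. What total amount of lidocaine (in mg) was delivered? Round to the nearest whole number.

Concentration = 1000 mg ÷ 328 mL = 3.04878 mg/mL
Drug rate = 43 mL/hr × 3.04878 mg/mL = 131.0976 mg/hr
Total = 131.0976 mg/hr × 5.3 hr = 694.8171 mg

695 mg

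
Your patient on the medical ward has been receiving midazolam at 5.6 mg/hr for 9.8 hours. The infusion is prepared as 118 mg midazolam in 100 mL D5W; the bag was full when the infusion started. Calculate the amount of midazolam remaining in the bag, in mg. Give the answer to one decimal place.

Concentration = 118 mg ÷ 100 mL = 1.18 mg/mL
Rate = 5.6 mg/hr ÷ 1.18 mg/mL = 4.745763 mL/hr
Volume infused = 4.745763 mL/hr × 9.8 hr = 46.50847 mL
Volume remaining = 100 − 46.50847 = 53.49153 mL
Drug remaining = 53.49153 mL × 1.18 mg/mL = 63.12 mg

63.1 mg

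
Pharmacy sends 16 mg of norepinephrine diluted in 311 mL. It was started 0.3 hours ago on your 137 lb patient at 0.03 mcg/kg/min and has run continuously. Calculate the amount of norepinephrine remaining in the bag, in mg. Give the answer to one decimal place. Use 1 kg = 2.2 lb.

16.0 mg

Weight = 137 lb ÷ 2.2 lb/kg = 62.27273 kg
Dose = 0.03 mcg/kg/min × 62.27273 kg = 1.868182 mcg/min
1.868182 mcg/min × 60 min/hr = 112.0909 mcg/hr
Concentration = 16 mg ÷ 311 mL = 0.05144695 mg/mL = 51.44695 mcg/mL
Rate = 112.0909 mcg/hr ÷ 51.44695 mcg/mL = 2.178767 mL/hr
Volume infused = 2.178767 mL/hr × 0.3 hr = 0.6536301 mL
Volume remaining = 311 − 0.6536301 = 310.3464 mL
Drug remaining = 310.3464 mL × 51.44695 mcg/mL = 15966.37 mcg = 15.96637 mg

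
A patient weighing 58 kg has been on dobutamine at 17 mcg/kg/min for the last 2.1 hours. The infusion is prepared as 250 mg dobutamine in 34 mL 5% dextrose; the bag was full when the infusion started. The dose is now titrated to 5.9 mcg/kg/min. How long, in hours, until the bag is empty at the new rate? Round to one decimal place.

Initial rate:
Dose = 17 mcg/kg/min × 58 kg = 986 mcg/min
986 mcg/min × 60 min/hr = 59160 mcg/hr
Concentration = 250 mg ÷ 34 mL = 7.352941 mg/mL = 7352.941 mcg/mL
Rate = 59160 mcg/hr ÷ 7352.941 mcg/mL = 8.04576 mL/hr
Volume infused so far = 8.04576 mL/hr × 2.1 hr = 16.8961 mL
Volume remaining = 34 − 16.8961 = 17.1039 mL
New rate:
Dose = 5.9 mcg/kg/min × 58 kg = 342.2 mcg/min
342.2 mcg/min × 60 min/hr = 20532 mcg/hr
Rate = 20532 mcg/hr ÷ 7352.941 mcg/mL = 2.792352 mL/hr
Time remaining = 17.1039 mL ÷ 2.792352 mL/hr = 6.125268 hr

6.1 hours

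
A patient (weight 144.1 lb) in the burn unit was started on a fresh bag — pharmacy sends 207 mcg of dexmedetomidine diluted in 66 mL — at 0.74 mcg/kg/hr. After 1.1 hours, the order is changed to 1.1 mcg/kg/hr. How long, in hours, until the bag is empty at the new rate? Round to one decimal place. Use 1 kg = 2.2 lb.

2.1 hours

Initial rate:
Weight = 144.1 lb ÷ 2.2 lb/kg = 65.5 kg
Dose = 0.74 mcg/kg/hr × 65.5 kg = 48.47 mcg/hr
Concentration = 207 mcg ÷ 66 mL = 3.136364 mcg/mL
Rate = 48.47 mcg/hr ÷ 3.136364 mcg/mL = 15.4542 mL/hr
Volume infused so far = 15.4542 mL/hr × 1.1 hr = 16.99962 mL
Volume remaining = 66 − 16.99962 = 49.00038 mL
New rate:
Dose = 1.1 mcg/kg/hr × 65.5 kg = 72.05 mcg/hr
Rate = 72.05 mcg/hr ÷ 3.136364 mcg/mL = 22.97246 mL/hr
Time remaining = 49.00038 mL ÷ 22.97246 mL/hr = 2.133005 hr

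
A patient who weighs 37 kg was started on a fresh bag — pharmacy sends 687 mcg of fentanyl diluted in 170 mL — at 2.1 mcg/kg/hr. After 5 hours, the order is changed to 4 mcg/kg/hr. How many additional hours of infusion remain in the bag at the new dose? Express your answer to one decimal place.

2.0 hours

Initial rate:
Dose = 2.1 mcg/kg/hr × 37 kg = 77.7 mcg/hr
Concentration = 687 mcg ÷ 170 mL = 4.041176 mcg/mL
Rate = 77.7 mcg/hr ÷ 4.041176 mcg/mL = 19.22707 mL/hr
Volume infused so far = 19.22707 mL/hr × 5 hr = 96.13537 mL
Volume remaining = 170 − 96.13537 = 73.86463 mL
New rate:
Dose = 4 mcg/kg/hr × 37 kg = 148 mcg/hr
Rate = 148 mcg/hr ÷ 4.041176 mcg/mL = 36.623 mL/hr
Time remaining = 73.86463 mL ÷ 36.623 mL/hr = 2.016892 hr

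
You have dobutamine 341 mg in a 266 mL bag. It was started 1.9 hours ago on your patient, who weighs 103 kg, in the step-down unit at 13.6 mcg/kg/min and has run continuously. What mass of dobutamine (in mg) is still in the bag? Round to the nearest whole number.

181 mg

Dose = 13.6 mcg/kg/min × 103 kg = 1400.8 mcg/min
1400.8 mcg/min × 60 min/hr = 84048 mcg/hr
Concentration = 341 mg ÷ 266 mL = 1.281955 mg/mL = 1281.955 mcg/mL
Rate = 84048 mcg/hr ÷ 1281.955 mcg/mL = 65.56237 mL/hr
Volume infused = 65.56237 mL/hr × 1.9 hr = 124.5685 mL
Volume remaining = 266 − 124.5685 = 141.4315 mL
Drug remaining = 141.4315 mL × 1281.955 mcg/mL = 181308.8 mcg = 181.3088 mg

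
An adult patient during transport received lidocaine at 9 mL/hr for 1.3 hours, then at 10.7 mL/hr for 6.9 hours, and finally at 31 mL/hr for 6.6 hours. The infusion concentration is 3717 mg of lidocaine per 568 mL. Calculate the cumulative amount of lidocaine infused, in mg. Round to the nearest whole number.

Concentration = 3717 mg ÷ 568 mL = 6.544014 mg/mL
Stage 1: 9 mL/hr × 1.3 hr = 11.7 mL → 11.7 mL × 6.544014 mg/mL = 76.56496 mg
Stage 2: 10.7 mL/hr × 6.9 hr = 73.83 mL → 73.83 mL × 6.544014 mg/mL = 483.1446 mg
Stage 3: 31 mL/hr × 6.6 hr = 204.6 mL → 204.6 mL × 6.544014 mg/mL = 1338.905 mg
Total = 76.56496 + 483.1446 + 1338.905 = 1898.615 mg

1899 mg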